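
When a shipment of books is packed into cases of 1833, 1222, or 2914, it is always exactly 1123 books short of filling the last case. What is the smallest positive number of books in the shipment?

Being 1123 short of a full case of size k means N ≡ −1123 (mod k), i.e. N + 1123 is a multiple of each size.
1833 = 3 × 13 × 47
1222 = 2 × 13 × 47
2914 = 2 × 31 × 47
LCM(1833, 1222, 2914) = 2 × 3 × 13 × 31 × 47 = 113646.
Smallest positive N is 113646 − 1123 = 112523.

112523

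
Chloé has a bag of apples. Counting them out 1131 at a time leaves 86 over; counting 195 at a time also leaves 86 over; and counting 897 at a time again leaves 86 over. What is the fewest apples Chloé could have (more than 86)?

130151

N − 86 must be a common multiple of 1131, 195, and 897.
1131 = 3 × 13 × 29
195 = 3 × 5 × 13
897 = 3 × 13 × 23
LCM(1131, 195, 897) = 3 × 5 × 13 × 23 × 29 = 130065.
Smallest N > 86 is LCM + 86 = 130065 + 86 = 130151.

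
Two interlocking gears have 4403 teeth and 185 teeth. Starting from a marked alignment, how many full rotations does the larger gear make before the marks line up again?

5 rotations

The first common completion time is the LCM of the periods.
4403 = 7 × 17 × 37
185 = 5 × 37
LCM(4403, 185) = 5 × 7 × 17 × 37 = 22015.
Rotations for period 4403: 22015 / 4403 = 5.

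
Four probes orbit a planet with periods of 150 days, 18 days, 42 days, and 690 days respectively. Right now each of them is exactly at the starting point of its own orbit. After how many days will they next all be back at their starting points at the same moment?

They coincide at every common multiple of the periods; the first is the LCM.
150 = 2 × 3 × 5^2
18 = 2 × 3^2
42 = 2 × 3 × 7
690 = 2 × 3 × 5 × 23
LCM(150, 18, 42, 690) = 2 × 3^2 × 5^2 × 7 × 23 = 72450.

72450 days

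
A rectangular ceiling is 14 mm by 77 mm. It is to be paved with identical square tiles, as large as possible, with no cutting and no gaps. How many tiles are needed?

22

Tile side = gcd(14, 77).
14 = 2 × 7
77 = 7 × 11
gcd(14, 77) = 7.
Tiles: (14/7) × (77/7) = 2 × 11 = 22.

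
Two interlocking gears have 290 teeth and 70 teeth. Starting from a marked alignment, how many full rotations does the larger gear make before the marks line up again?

7 rotations

The first common completion time is the LCM of the periods.
290 = 2 × 5 × 29
70 = 2 × 5 × 7
LCM(290, 70) = 2 × 5 × 7 × 29 = 2030.
Rotations for period 290: 2030 / 290 = 7.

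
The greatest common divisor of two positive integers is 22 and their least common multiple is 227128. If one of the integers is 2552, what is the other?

1958

For two integers, gcd × lcm = product, so the other is (22 × 227128) / 2552 = 4996816 / 2552 = 1958.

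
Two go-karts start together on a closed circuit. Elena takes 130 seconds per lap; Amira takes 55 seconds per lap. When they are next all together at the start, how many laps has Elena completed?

11 laps

The first common completion time is the LCM of the periods.
130 = 2 × 5 × 13
55 = 5 × 11
LCM(130, 55) = 2 × 5 × 11 × 13 = 1430.
Laps for period 130: 1430 / 130 = 11.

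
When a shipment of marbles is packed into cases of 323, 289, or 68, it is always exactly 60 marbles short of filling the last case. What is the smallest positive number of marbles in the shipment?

Being 60 short of a full case of size k means N ≡ −60 (mod k), i.e. N + 60 is a multiple of each size.
323 = 17 × 19
289 = 17^2
68 = 2^2 × 17
LCM(323, 289, 68) = 2^2 × 17^2 × 19 = 21964.
Smallest positive N is 21964 − 60 = 21904.

21904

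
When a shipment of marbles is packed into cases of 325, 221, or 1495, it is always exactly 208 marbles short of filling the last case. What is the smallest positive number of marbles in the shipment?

126867

Being 208 short of a full case of size k means N ≡ −208 (mod k), i.e. N + 208 is a multiple of each size.
325 = 5^2 × 13
221 = 13 × 17
1495 = 5 × 13 × 23
LCM(325, 221, 1495) = 5^2 × 13 × 17 × 23 = 127075.
Smallest positive N is 127075 − 208 = 126867.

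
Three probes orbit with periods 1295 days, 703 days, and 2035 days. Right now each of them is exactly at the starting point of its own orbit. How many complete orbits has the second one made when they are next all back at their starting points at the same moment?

All finish a whole number of cycles simultaneously at t = LCM of the periods.
1295 = 5 × 7 × 37
703 = 19 × 37
2035 = 5 × 11 × 37
LCM(1295, 703, 2035) = 5 × 7 × 11 × 19 × 37 = 270655.
Orbits for period 703: 270655 / 703 = 385.

385 orbits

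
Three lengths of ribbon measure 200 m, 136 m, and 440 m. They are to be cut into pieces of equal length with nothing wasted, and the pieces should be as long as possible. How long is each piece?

The greatest length dividing all of 200, 136, and 440 is their gcd.
200 = 2^3 × 5^2
136 = 2^3 × 17
440 = 2^3 × 5 × 11
gcd(200, 136, 440) = 2^3 = 8.

8 m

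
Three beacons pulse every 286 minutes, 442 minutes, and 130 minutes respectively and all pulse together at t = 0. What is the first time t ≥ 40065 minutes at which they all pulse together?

48620 minutes

Joint pulses occur at multiples of LCM(286, 442, 130).
286 = 2 × 11 × 13
442 = 2 × 13 × 17
130 = 2 × 5 × 13
LCM(286, 442, 130) = 2 × 5 × 11 × 13 × 17 = 24310.
Smallest multiple of 24310 that is ≥ 40065: ⌈40065/24310⌉ × 24310 = 2 × 24310 = 48620.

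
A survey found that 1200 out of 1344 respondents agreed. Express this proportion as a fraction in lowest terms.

1200 = 2^4 × 3 × 5^2
1344 = 2^6 × 3 × 7
gcd(1200, 1344) = 2^4 × 3 = 48.
Divide numerator and denominator by 48: 1200/1344 = 25/28.

25/28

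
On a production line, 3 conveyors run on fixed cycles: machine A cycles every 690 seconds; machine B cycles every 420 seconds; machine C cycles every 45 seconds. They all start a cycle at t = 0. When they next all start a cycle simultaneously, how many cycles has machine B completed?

69 cycles

They are all back at their starting positions together after one LCM of the periods.
690 = 2 × 3 × 5 × 23
420 = 2^2 × 3 × 5 × 7
45 = 3^2 × 5
LCM(690, 420, 45) = 2^2 × 3^2 × 5 × 7 × 23 = 28980.
Cycles for period 420: 28980 / 420 = 69.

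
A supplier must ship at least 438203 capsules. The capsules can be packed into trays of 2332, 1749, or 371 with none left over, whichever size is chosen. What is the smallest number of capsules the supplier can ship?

440748

The number of capsules must be a common multiple of 2332, 1749, and 371, so a multiple of their LCM.
2332 = 2^2 × 11 × 53
1749 = 3 × 11 × 53
371 = 7 × 53
LCM(2332, 1749, 371) = 2^2 × 3 × 7 × 11 × 53 = 48972.
Smallest multiple of 48972 that is ≥ 438203: ⌈438203/48972⌉ × 48972 = 9 × 48972 = 440748.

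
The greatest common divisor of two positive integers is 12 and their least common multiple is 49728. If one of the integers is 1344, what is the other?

444

For two integers, gcd × lcm = product, so the other is (12 × 49728) / 1344 = 596736 / 1344 = 444.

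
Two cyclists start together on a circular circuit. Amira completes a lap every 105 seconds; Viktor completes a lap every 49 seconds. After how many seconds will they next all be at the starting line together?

735 seconds

They coincide at every common multiple of the periods; the first is the LCM.
105 = 3 × 5 × 7
49 = 7^2
LCM(105, 49) = 3 × 5 × 7^2 = 735.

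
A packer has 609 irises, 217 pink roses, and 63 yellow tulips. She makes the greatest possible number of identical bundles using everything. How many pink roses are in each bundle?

Number of bundles = gcd(609, 217, 63).
609 = 3 × 7 × 29
217 = 7 × 31
63 = 3^2 × 7
gcd(609, 217, 63) = 7.
pink roses per bundle = 217 / 7 = 31.

31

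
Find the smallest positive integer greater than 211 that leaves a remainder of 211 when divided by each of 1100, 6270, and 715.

815311

N − 211 must be a common multiple of 1100, 6270, and 715.
1100 = 2^2 × 5^2 × 11
6270 = 2 × 3 × 5 × 11 × 19
715 = 5 × 11 × 13
LCM(1100, 6270, 715) = 2^2 × 3 × 5^2 × 11 × 13 × 19 = 815100.
Smallest N > 211 is LCM + 211 = 815100 + 211 = 815311.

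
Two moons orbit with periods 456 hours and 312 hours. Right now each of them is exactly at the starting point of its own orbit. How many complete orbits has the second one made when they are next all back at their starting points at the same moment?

19 orbits

They are all back at their starting positions together after one LCM of the periods.
456 = 2^3 × 3 × 19
312 = 2^3 × 3 × 13
LCM(456, 312) = 2^3 × 3 × 13 × 19 = 5928.
Orbits for period 312: 5928 / 312 = 19.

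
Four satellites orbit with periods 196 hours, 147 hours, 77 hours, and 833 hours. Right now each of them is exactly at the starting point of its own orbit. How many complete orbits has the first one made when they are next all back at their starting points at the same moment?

The first common completion time is the LCM of the periods.
196 = 2^2 × 7^2
147 = 3 × 7^2
77 = 7 × 11
833 = 7^2 × 17
LCM(196, 147, 77, 833) = 2^2 × 3 × 7^2 × 11 × 17 = 109956.
Orbits for period 196: 109956 / 196 = 561.

561 orbits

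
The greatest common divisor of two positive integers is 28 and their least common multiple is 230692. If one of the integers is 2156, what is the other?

For two integers, gcd × lcm = product, so the other is (28 × 230692) / 2156 = 6459376 / 2156 = 2996.

2996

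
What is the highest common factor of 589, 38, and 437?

19

589 = 19 × 31
38 = 2 × 19
437 = 19 × 23
gcd(589, 38, 437) = 19.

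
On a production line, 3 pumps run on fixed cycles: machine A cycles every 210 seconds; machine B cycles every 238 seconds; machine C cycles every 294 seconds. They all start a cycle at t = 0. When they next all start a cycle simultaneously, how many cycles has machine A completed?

The first common completion time is the LCM of the periods.
210 = 2 × 3 × 5 × 7
238 = 2 × 7 × 17
294 = 2 × 3 × 7^2
LCM(210, 238, 294) = 2 × 3 × 5 × 7^2 × 17 = 24990.
Cycles for period 210: 24990 / 210 = 119.

119 cycles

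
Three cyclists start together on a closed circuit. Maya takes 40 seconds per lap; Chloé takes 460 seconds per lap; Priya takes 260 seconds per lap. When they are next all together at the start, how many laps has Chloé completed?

The first common completion time is the LCM of the periods.
40 = 2^3 × 5
460 = 2^2 × 5 × 23
260 = 2^2 × 5 × 13
LCM(40, 460, 260) = 2^3 × 5 × 13 × 23 = 11960.
Laps for period 460: 11960 / 460 = 26.

26 laps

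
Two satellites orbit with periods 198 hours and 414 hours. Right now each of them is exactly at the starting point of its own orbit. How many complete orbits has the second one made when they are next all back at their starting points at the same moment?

11 orbits

All finish a whole number of cycles simultaneously at t = LCM of the periods.
198 = 2 × 3^2 × 11
414 = 2 × 3^2 × 23
LCM(198, 414) = 2 × 3^2 × 11 × 23 = 4554.
Orbits for period 414: 4554 / 414 = 11.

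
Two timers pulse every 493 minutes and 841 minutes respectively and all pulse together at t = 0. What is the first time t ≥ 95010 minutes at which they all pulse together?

100079 minutes

Joint pulses occur at multiples of LCM(493, 841).
493 = 17 × 29
841 = 29^2
LCM(493, 841) = 17 × 29^2 = 14297.
Smallest multiple of 14297 that is ≥ 95010: ⌈95010/14297⌉ × 14297 = 7 × 14297 = 100079.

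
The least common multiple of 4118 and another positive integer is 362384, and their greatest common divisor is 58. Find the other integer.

gcd × lcm = product of the two integers, so the other integer is (58 × 362384) / 4118 = 5104.

5104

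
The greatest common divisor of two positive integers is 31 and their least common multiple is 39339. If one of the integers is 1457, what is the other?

837

For two integers, gcd × lcm = product, so the other is (31 × 39339) / 1457 = 1219509 / 1457 = 837.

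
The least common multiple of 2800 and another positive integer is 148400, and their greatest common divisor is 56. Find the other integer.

2968

gcd × lcm = product of the two integers, so the other integer is (56 × 148400) / 2800 = 2968.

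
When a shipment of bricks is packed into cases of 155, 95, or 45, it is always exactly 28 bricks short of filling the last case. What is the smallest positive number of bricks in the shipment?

Being 28 short of a full case of size k means N ≡ −28 (mod k), i.e. N + 28 is a multiple of each size.
155 = 5 × 31
95 = 5 × 19
45 = 3^2 × 5
LCM(155, 95, 45) = 3^2 × 5 × 19 × 31 = 26505.
Smallest positive N is 26505 − 28 = 26477.

26477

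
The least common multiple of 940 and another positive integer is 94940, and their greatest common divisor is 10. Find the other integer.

gcd × lcm = product of the two integers, so the other integer is (10 × 94940) / 940 = 1010.

1010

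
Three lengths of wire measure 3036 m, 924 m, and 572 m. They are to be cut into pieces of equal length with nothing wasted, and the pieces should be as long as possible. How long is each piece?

The greatest length dividing all of 3036, 924, and 572 is their gcd.
3036 = 2^2 × 3 × 11 × 23
924 = 2^2 × 3 × 7 × 11
572 = 2^2 × 11 × 13
gcd(3036, 924, 572) = 2^2 × 11 = 44.

44 m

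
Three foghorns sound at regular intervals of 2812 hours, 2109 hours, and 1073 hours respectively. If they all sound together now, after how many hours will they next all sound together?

244644 hours

They coincide at every common multiple of the periods; the first is the LCM.
2812 = 2^2 × 19 × 37
2109 = 3 × 19 × 37
1073 = 29 × 37
LCM(2812, 2109, 1073) = 2^2 × 3 × 19 × 29 × 37 = 244644.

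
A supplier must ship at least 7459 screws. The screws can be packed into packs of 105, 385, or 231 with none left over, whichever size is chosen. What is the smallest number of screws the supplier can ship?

The number of screws must be a common multiple of 105, 385, and 231, so a multiple of their LCM.
105 = 3 × 5 × 7
385 = 5 × 7 × 11
231 = 3 × 7 × 11
LCM(105, 385, 231) = 3 × 5 × 7 × 11 = 1155.
Smallest multiple of 1155 that is ≥ 7459: ⌈7459/1155⌉ × 1155 = 7 × 1155 = 8085.

8085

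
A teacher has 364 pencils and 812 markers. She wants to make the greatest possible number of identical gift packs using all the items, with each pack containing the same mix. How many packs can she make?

28 packs

By the Euclidean algorithm:
812 = 2 × 364 + 84
364 = 4 × 84 + 28
84 = 3 × 28 + 0
gcd(364, 812) = 28.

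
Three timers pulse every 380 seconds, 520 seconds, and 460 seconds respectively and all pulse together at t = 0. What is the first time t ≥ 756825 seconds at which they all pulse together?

Joint pulses occur at multiples of LCM(380, 520, 460).
380 = 2^2 × 5 × 19
520 = 2^3 × 5 × 13
460 = 2^2 × 5 × 23
LCM(380, 520, 460) = 2^3 × 5 × 13 × 19 × 23 = 227240.
Smallest multiple of 227240 that is ≥ 756825: ⌈756825/227240⌉ × 227240 = 4 × 227240 = 908960.

908960 seconds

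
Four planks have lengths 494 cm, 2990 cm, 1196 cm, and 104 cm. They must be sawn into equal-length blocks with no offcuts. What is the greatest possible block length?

26 cm

This is the greatest common divisor of 494, 2990, 1196, and 104.
494 = 2 × 13 × 19
2990 = 2 × 5 × 13 × 23
1196 = 2^2 × 13 × 23
104 = 2^3 × 13
gcd(494, 2990, 1196, 104) = 2 × 13 = 26.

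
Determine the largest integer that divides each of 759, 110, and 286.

759 = 3 × 11 × 23
110 = 2 × 5 × 11
286 = 2 × 11 × 13
gcd(759, 110, 286) = 11.

11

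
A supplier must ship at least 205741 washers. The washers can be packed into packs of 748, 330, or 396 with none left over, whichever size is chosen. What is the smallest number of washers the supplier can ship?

The number of washers must be a common multiple of 748, 330, and 396, so a multiple of their LCM.
748 = 2^2 × 11 × 17
330 = 2 × 3 × 5 × 11
396 = 2^2 × 3^2 × 11
LCM(748, 330, 396) = 2^2 × 3^2 × 5 × 11 × 17 = 33660.
Smallest multiple of 33660 that is ≥ 205741: ⌈205741/33660⌉ × 33660 = 7 × 33660 = 235620.

235620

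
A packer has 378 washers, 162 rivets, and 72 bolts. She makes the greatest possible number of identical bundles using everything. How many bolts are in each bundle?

Number of bundles = gcd(378, 162, 72).
378 = 2 × 3^3 × 7
162 = 2 × 3^4
72 = 2^3 × 3^2
gcd(378, 162, 72) = 2 × 3^2 = 18.
bolts per bundle = 72 / 18 = 4.

4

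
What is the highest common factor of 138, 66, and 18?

6

138 = 2 × 3 × 23
66 = 2 × 3 × 11
18 = 2 × 3^2
gcd(138, 66, 18) = 2 × 3 = 6.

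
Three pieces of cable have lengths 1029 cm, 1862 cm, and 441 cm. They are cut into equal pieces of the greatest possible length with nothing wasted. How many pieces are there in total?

Piece length = gcd(1029, 1862, 441).
1029 = 3 × 7^3
1862 = 2 × 7^2 × 19
441 = 3^2 × 7^2
gcd(1029, 1862, 441) = 7^2 = 49.
Total pieces = 1029/49 + 1862/49 + 441/49 = 21 + 38 + 9 = 68.

68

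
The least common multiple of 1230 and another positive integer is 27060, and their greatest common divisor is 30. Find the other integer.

gcd × lcm = product of the two integers, so the other integer is (30 × 27060) / 1230 = 660.

660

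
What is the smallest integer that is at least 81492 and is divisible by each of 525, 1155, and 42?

The integer must be a common multiple of 525, 1155, and 42, so a multiple of their LCM.
525 = 3 × 5^2 × 7
1155 = 3 × 5 × 7 × 11
42 = 2 × 3 × 7
LCM(525, 1155, 42) = 2 × 3 × 5^2 × 7 × 11 = 11550.
Smallest multiple of 11550 that is ≥ 81492: ⌈81492/11550⌉ × 11550 = 8 × 11550 = 92400.

92400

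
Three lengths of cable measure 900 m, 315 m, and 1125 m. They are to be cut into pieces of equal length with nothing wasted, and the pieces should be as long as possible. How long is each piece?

45 m

Each piece length must divide every original length, so the longest possible is gcd(900, 315, 1125).
900 = 2^2 × 3^2 × 5^2
315 = 3^2 × 5 × 7
1125 = 3^2 × 5^3
gcd(900, 315, 1125) = 3^2 × 5 = 45.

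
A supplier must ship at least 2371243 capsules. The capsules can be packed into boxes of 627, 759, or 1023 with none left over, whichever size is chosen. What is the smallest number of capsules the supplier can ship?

2682306

The number of capsules must be a common multiple of 627, 759, and 1023, so a multiple of their LCM.
627 = 3 × 11 × 19
759 = 3 × 11 × 23
1023 = 3 × 11 × 31
LCM(627, 759, 1023) = 3 × 11 × 19 × 23 × 31 = 447051.
Smallest multiple of 447051 that is ≥ 2371243: ⌈2371243/447051⌉ × 447051 = 6 × 447051 = 2682306.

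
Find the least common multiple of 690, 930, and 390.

690 = 2 × 3 × 5 × 23
930 = 2 × 3 × 5 × 31
390 = 2 × 3 × 5 × 13
LCM(690, 930, 390) = 2 × 3 × 5 × 13 × 23 × 31 = 278070.

278070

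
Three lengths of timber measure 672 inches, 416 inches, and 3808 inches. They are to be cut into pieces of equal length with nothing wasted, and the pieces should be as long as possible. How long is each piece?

The greatest length dividing all of 672, 416, and 3808 is their gcd.
672 = 2^5 × 3 × 7
416 = 2^5 × 13
3808 = 2^5 × 7 × 17
gcd(672, 416, 3808) = 2^5 = 32.

32 inches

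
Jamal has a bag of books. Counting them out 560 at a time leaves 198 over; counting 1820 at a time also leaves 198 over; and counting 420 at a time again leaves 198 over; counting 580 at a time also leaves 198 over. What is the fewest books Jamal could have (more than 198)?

633558

N − 198 must be a common multiple of 560, 1820, 420, and 580.
560 = 2^4 × 5 × 7
1820 = 2^2 × 5 × 7 × 13
420 = 2^2 × 3 × 5 × 7
580 = 2^2 × 5 × 29
LCM(560, 1820, 420, 580) = 2^4 × 3 × 5 × 7 × 13 × 29 = 633360.
Smallest N > 198 is LCM + 198 = 633360 + 198 = 633558.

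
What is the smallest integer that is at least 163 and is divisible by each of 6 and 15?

180

The integer must be a common multiple of 6 and 15, so a multiple of their LCM.
6 = 2 × 3
15 = 3 × 5
LCM(6, 15) = 2 × 3 × 5 = 30.
Smallest multiple of 30 that is ≥ 163: ⌈163/30⌉ × 30 = 6 × 30 = 180.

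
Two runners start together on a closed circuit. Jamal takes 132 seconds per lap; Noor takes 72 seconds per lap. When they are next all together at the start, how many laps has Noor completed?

The first common completion time is the LCM of the periods.
132 = 2^2 × 3 × 11
72 = 2^3 × 3^2
LCM(132, 72) = 2^3 × 3^2 × 11 = 792.
Laps for period 72: 792 / 72 = 11.

11 laps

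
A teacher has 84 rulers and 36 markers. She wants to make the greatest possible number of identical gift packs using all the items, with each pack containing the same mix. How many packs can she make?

12 packs

By the Euclidean algorithm:
84 = 2 × 36 + 12
36 = 3 × 12 + 0
gcd(84, 36) = 12.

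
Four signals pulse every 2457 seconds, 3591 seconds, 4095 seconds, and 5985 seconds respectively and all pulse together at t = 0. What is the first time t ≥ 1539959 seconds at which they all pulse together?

1633905 seconds

Joint pulses occur at multiples of LCM(2457, 3591, 4095, 5985).
2457 = 3^3 × 7 × 13
3591 = 3^3 × 7 × 19
4095 = 3^2 × 5 × 7 × 13
5985 = 3^2 × 5 × 7 × 19
LCM(2457, 3591, 4095, 5985) = 3^3 × 5 × 7 × 13 × 19 = 233415.
Smallest multiple of 233415 that is ≥ 1539959: ⌈1539959/233415⌉ × 233415 = 7 × 233415 = 1633905.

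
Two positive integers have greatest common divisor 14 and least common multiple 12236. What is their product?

For any two positive integers, gcd × lcm = product = 14 × 12236 = 171304.

171304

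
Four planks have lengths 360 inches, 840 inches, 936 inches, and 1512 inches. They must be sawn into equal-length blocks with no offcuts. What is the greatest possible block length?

24 inches

The block length must divide every plank, so the greatest is gcd(360, 840, 936, 1512).
360 = 2^3 × 3^2 × 5
840 = 2^3 × 3 × 5 × 7
936 = 2^3 × 3^2 × 13
1512 = 2^3 × 3^3 × 7
gcd(360, 840, 936, 1512) = 2^3 × 3 = 24.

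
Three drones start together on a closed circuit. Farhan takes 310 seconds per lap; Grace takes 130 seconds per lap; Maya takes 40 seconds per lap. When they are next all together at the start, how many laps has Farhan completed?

52 laps

All finish a whole number of cycles simultaneously at t = LCM of the periods.
310 = 2 × 5 × 31
130 = 2 × 5 × 13
40 = 2^3 × 5
LCM(310, 130, 40) = 2^3 × 5 × 13 × 31 = 16120.
Laps for period 310: 16120 / 310 = 52.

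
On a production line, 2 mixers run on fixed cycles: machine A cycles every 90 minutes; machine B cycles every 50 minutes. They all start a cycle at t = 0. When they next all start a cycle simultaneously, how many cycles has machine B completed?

They are all back at their starting positions together after one LCM of the periods.
90 = 2 × 3^2 × 5
50 = 2 × 5^2
LCM(90, 50) = 2 × 3^2 × 5^2 = 450.
Cycles for period 50: 450 / 50 = 9.

9 cycles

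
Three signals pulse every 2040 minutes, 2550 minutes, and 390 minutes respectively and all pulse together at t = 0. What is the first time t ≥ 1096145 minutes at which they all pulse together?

Joint pulses occur at multiples of LCM(2040, 2550, 390).
2040 = 2^3 × 3 × 5 × 17
2550 = 2 × 3 × 5^2 × 17
390 = 2 × 3 × 5 × 13
LCM(2040, 2550, 390) = 2^3 × 3 × 5^2 × 13 × 17 = 132600.
Smallest multiple of 132600 that is ≥ 1096145: ⌈1096145/132600⌉ × 132600 = 9 × 132600 = 1193400.

1193400 minutes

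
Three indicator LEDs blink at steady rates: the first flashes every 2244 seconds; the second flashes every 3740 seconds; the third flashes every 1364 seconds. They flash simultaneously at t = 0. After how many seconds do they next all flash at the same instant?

They coincide at every common multiple of the periods; the first is the LCM.
2244 = 2^2 × 3 × 11 × 17
3740 = 2^2 × 5 × 11 × 17
1364 = 2^2 × 11 × 31
LCM(2244, 3740, 1364) = 2^2 × 3 × 5 × 11 × 17 × 31 = 347820.

347820 seconds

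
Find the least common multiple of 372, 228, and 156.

372 = 2^2 × 3 × 31
228 = 2^2 × 3 × 19
156 = 2^2 × 3 × 13
LCM(372, 228, 156) = 2^2 × 3 × 13 × 19 × 31 = 91884.

91884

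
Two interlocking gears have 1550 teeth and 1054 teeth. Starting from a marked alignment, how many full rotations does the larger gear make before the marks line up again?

They are all back at their starting positions together after one LCM of the periods.
1550 = 2 × 5^2 × 31
1054 = 2 × 17 × 31
LCM(1550, 1054) = 2 × 5^2 × 17 × 31 = 26350.
Rotations for period 1550: 26350 / 1550 = 17.

17 rotations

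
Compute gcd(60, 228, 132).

60 = 2^2 × 3 × 5
228 = 2^2 × 3 × 19
132 = 2^2 × 3 × 11
gcd(60, 228, 132) = 2^2 × 3 = 12.

12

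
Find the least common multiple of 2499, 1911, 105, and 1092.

649740

2499 = 3 × 7^2 × 17
1911 = 3 × 7^2 × 13
105 = 3 × 5 × 7
1092 = 2^2 × 3 × 7 × 13
LCM(2499, 1911, 105, 1092) = 2^2 × 3 × 5 × 7^2 × 13 × 17 = 649740.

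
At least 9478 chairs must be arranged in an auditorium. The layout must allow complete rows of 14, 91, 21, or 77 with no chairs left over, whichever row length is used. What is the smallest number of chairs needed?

12012

The number of chairs must be a common multiple of 14, 91, 21, and 77, so a multiple of their LCM.
14 = 2 × 7
91 = 7 × 13
21 = 3 × 7
77 = 7 × 11
LCM(14, 91, 21, 77) = 2 × 3 × 7 × 11 × 13 = 6006.
Smallest multiple of 6006 that is ≥ 9478: ⌈9478/6006⌉ × 6006 = 2 × 6006 = 12012.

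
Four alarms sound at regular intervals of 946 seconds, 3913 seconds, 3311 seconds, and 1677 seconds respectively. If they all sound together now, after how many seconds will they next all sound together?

The first simultaneous occurrence is after LCM of the individual periods.
946 = 2 × 11 × 43
3913 = 7 × 13 × 43
3311 = 7 × 11 × 43
1677 = 3 × 13 × 43
LCM(946, 3913, 3311, 1677) = 2 × 3 × 7 × 11 × 13 × 43 = 258258.

258258 seconds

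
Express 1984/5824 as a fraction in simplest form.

1984 = 2^6 × 31
5824 = 2^6 × 7 × 13
gcd(1984, 5824) = 2^6 = 64.
Divide numerator and denominator by 64: 1984/5824 = 31/91.

31/91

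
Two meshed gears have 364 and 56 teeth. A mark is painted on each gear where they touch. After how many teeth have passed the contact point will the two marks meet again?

728 teeth

We need the least common multiple of the intervals.
364 = 2^2 × 7 × 13
56 = 2^3 × 7
LCM(364, 56) = 2^3 × 7 × 13 = 728.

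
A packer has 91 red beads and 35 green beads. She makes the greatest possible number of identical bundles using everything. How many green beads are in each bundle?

5

Number of bundles = gcd(91, 35).
91 = 7 × 13
35 = 5 × 7
gcd(91, 35) = 7.
green beads per bundle = 35 / 7 = 5.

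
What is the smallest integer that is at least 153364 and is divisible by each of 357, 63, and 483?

172431

The integer must be a common multiple of 357, 63, and 483, so a multiple of their LCM.
357 = 3 × 7 × 17
63 = 3^2 × 7
483 = 3 × 7 × 23
LCM(357, 63, 483) = 3^2 × 7 × 17 × 23 = 24633.
Smallest multiple of 24633 that is ≥ 153364: ⌈153364/24633⌉ × 24633 = 7 × 24633 = 172431.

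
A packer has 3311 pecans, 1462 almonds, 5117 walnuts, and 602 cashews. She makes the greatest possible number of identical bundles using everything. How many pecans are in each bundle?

77

Number of bundles = gcd(3311, 1462, 5117, 602).
3311 = 7 × 11 × 43
1462 = 2 × 17 × 43
5117 = 7 × 17 × 43
602 = 2 × 7 × 43
gcd(3311, 1462, 5117, 602) = 43.
pecans per bundle = 3311 / 43 = 77.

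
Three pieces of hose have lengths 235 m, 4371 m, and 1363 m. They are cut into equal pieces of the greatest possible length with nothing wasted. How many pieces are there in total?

127

Piece length = gcd(235, 4371, 1363).
235 = 5 × 47
4371 = 3 × 31 × 47
1363 = 29 × 47
gcd(235, 4371, 1363) = 47.
Total pieces = 235/47 + 4371/47 + 1363/47 = 5 + 93 + 29 = 127.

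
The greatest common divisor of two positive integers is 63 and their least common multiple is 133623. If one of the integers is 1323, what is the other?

6363

For two integers, gcd × lcm = product, so the other is (63 × 133623) / 1323 = 8418249 / 1323 = 6363.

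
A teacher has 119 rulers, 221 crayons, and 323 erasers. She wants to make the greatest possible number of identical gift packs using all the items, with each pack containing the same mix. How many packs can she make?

17 packs

The pack count must divide each quantity, so the greatest is gcd(119, 221, 323).
119 = 7 × 17
221 = 13 × 17
323 = 17 × 19
gcd(119, 221, 323) = 17.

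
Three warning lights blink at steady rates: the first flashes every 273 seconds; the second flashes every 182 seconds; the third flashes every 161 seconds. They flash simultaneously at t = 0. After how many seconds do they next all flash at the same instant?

We need the least common multiple of the intervals.
273 = 3 × 7 × 13
182 = 2 × 7 × 13
161 = 7 × 23
LCM(273, 182, 161) = 2 × 3 × 7 × 13 × 23 = 12558.

12558 seconds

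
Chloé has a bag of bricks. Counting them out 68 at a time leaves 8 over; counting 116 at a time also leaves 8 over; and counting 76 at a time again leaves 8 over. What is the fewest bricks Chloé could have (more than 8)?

N − 8 must be a common multiple of 68, 116, and 76.
68 = 2^2 × 17
116 = 2^2 × 29
76 = 2^2 × 19
LCM(68, 116, 76) = 2^2 × 17 × 19 × 29 = 37468.
Smallest N > 8 is LCM + 8 = 37468 + 8 = 37476.

37476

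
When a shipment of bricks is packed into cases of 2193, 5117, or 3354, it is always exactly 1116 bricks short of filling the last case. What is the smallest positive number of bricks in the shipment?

398010

Being 1116 short of a full case of size k means N ≡ −1116 (mod k), i.e. N + 1116 is a multiple of each size.
2193 = 3 × 17 × 43
5117 = 7 × 17 × 43
3354 = 2 × 3 × 13 × 43
LCM(2193, 5117, 3354) = 2 × 3 × 7 × 13 × 17 × 43 = 399126.
Smallest positive N is 399126 − 1116 = 398010.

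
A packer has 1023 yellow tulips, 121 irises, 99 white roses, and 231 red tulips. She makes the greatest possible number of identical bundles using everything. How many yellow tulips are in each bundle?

93

Number of bundles = gcd(1023, 121, 99, 231).
1023 = 3 × 11 × 31
121 = 11^2
99 = 3^2 × 11
231 = 3 × 7 × 11
gcd(1023, 121, 99, 231) = 11.
yellow tulips per bundle = 1023 / 11 = 93.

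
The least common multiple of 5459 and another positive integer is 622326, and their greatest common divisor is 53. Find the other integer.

6042

gcd × lcm = product of the two integers, so the other integer is (53 × 622326) / 5459 = 6042.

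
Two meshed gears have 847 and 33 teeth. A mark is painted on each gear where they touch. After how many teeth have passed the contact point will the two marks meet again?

2541 teeth

We need the least common multiple of the intervals.
847 = 7 × 11^2
33 = 3 × 11
LCM(847, 33) = 3 × 7 × 11^2 = 2541.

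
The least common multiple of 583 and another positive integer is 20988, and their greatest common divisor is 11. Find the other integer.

396

gcd × lcm = product of the two integers, so the other integer is (11 × 20988) / 583 = 396.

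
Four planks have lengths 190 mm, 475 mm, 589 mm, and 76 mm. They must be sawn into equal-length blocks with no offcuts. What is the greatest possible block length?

19 mm

This is the greatest common divisor of 190, 475, 589, and 76.
190 = 2 × 5 × 19
475 = 5^2 × 19
589 = 19 × 31
76 = 2^2 × 19
gcd(190, 475, 589, 76) = 19.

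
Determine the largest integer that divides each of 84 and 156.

12

84 = 2^2 × 3 × 7
156 = 2^2 × 3 × 13
gcd(84, 156) = 2^2 × 3 = 12.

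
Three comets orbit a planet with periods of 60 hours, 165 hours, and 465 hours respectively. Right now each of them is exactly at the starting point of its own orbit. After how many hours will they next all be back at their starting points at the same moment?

We need the least common multiple of the intervals.
60 = 2^2 × 3 × 5
165 = 3 × 5 × 11
465 = 3 × 5 × 31
LCM(60, 165, 465) = 2^2 × 3 × 5 × 11 × 31 = 20460.

20460 hours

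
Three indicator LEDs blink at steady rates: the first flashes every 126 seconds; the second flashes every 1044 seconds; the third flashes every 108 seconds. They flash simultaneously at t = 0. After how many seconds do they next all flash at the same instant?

21924 seconds

We need the least common multiple of the intervals.
126 = 2 × 3^2 × 7
1044 = 2^2 × 3^2 × 29
108 = 2^2 × 3^3
LCM(126, 1044, 108) = 2^2 × 3^3 × 7 × 29 = 21924.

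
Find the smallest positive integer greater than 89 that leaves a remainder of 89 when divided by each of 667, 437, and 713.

N − 89 must be a common multiple of 667, 437, and 713.
667 = 23 × 29
437 = 19 × 23
713 = 23 × 31
LCM(667, 437, 713) = 19 × 23 × 29 × 31 = 392863.
Smallest N > 89 is LCM + 89 = 392863 + 89 = 392952.

392952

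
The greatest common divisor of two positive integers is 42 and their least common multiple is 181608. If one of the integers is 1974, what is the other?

For two integers, gcd × lcm = product, so the other is (42 × 181608) / 1974 = 7627536 / 1974 = 3864.

3864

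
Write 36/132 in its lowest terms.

36 = 2^2 × 3^2
132 = 2^2 × 3 × 11
gcd(36, 132) = 2^2 × 3 = 12.
Divide numerator and denominator by 12: 36/132 = 3/11.

3/11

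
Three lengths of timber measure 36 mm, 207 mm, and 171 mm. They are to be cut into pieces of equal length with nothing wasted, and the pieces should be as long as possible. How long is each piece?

The greatest length dividing all of 36, 207, and 171 is their gcd.
36 = 2^2 × 3^2
207 = 3^2 × 23
171 = 3^2 × 19
gcd(36, 207, 171) = 3^2 = 9.

9 mm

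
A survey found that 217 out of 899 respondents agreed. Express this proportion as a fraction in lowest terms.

7/29

217 = 7 × 31
899 = 29 × 31
gcd(217, 899) = 31.
Divide numerator and denominator by 31: 217/899 = 7/29.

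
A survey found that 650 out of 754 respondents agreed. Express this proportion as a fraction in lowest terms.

650 = 2 × 5^2 × 13
754 = 2 × 13 × 29
gcd(650, 754) = 2 × 13 = 26.
Divide numerator and denominator by 26: 650/754 = 25/29.

25/29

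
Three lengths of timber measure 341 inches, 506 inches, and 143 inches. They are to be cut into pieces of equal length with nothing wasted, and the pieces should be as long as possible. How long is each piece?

Each piece length must divide every original length, so the longest possible is gcd(341, 506, 143).
341 = 11 × 31
506 = 2 × 11 × 23
143 = 11 × 13
gcd(341, 506, 143) = 11.

11 inches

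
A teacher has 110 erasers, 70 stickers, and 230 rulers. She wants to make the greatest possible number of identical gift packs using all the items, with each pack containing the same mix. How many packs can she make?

The pack count must divide each quantity, so the greatest is gcd(110, 70, 230).
110 = 2 × 5 × 11
70 = 2 × 5 × 7
230 = 2 × 5 × 23
gcd(110, 70, 230) = 2 × 5 = 10.

10 packs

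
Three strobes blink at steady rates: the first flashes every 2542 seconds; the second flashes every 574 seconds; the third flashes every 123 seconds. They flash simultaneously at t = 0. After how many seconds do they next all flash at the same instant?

53382 seconds

We need the least common multiple of the intervals.
2542 = 2 × 31 × 41
574 = 2 × 7 × 41
123 = 3 × 41
LCM(2542, 574, 123) = 2 × 3 × 7 × 31 × 41 = 53382.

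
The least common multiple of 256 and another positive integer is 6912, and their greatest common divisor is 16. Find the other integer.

432

gcd × lcm = product of the two integers, so the other integer is (16 × 6912) / 256 = 432.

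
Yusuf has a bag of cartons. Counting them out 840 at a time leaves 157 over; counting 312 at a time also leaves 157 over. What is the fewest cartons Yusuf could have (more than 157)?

11077

N − 157 must be a common multiple of 840 and 312.
840 = 2^3 × 3 × 5 × 7
312 = 2^3 × 3 × 13
LCM(840, 312) = 2^3 × 3 × 5 × 7 × 13 = 10920.
Smallest N > 157 is LCM + 157 = 10920 + 157 = 11077.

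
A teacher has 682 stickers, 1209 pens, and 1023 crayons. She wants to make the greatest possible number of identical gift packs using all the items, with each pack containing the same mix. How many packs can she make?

31 packs

The pack count must divide each quantity, so the greatest is gcd(682, 1209, 1023).
682 = 2 × 11 × 31
1209 = 3 × 13 × 31
1023 = 3 × 11 × 31
gcd(682, 1209, 1023) = 31.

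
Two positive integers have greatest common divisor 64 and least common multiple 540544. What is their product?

For any two positive integers, gcd × lcm = product = 64 × 540544 = 34594816.

34594816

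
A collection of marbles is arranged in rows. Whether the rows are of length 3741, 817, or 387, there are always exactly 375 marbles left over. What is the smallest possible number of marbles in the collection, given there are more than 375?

N − 375 must be a common multiple of 3741, 817, and 387.
3741 = 3 × 29 × 43
817 = 19 × 43
387 = 3^2 × 43
LCM(3741, 817, 387) = 3^2 × 19 × 29 × 43 = 213237.
Smallest N > 375 is LCM + 375 = 213237 + 375 = 213612.

213612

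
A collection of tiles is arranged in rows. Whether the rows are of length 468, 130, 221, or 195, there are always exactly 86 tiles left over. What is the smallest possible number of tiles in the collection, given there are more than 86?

39866

N − 86 must be a common multiple of 468, 130, 221, and 195.
468 = 2^2 × 3^2 × 13
130 = 2 × 5 × 13
221 = 13 × 17
195 = 3 × 5 × 13
LCM(468, 130, 221, 195) = 2^2 × 3^2 × 5 × 13 × 17 = 39780.
Smallest N > 86 is LCM + 86 = 39780 + 86 = 39866.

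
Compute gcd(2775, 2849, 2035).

37

2775 = 3 × 5^2 × 37
2849 = 7 × 11 × 37
2035 = 5 × 11 × 37
gcd(2775, 2849, 2035) = 37.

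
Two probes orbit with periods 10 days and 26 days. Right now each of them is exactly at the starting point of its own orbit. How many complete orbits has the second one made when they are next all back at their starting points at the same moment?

5 orbits

They are all back at their starting positions together after one LCM of the periods.
10 = 2 × 5
26 = 2 × 13
LCM(10, 26) = 2 × 5 × 13 = 130.
Orbits for period 26: 130 / 26 = 5.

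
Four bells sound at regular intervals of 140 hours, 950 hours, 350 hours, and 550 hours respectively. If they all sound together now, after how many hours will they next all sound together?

146300 hours

The first simultaneous occurrence is after LCM of the individual periods.
140 = 2^2 × 5 × 7
950 = 2 × 5^2 × 19
350 = 2 × 5^2 × 7
550 = 2 × 5^2 × 11
LCM(140, 950, 350, 550) = 2^2 × 5^2 × 7 × 11 × 19 = 146300.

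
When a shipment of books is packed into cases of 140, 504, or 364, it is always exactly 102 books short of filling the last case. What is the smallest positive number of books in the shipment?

32658

Being 102 short of a full case of size k means N ≡ −102 (mod k), i.e. N + 102 is a multiple of each size.
140 = 2^2 × 5 × 7
504 = 2^3 × 3^2 × 7
364 = 2^2 × 7 × 13
LCM(140, 504, 364) = 2^3 × 3^2 × 5 × 7 × 13 = 32760.
Smallest positive N is 32760 − 102 = 32658.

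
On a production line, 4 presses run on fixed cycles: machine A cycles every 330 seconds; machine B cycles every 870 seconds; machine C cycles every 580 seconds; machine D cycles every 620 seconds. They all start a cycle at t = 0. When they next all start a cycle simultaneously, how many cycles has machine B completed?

682 cycles

The first common completion time is the LCM of the periods.
330 = 2 × 3 × 5 × 11
870 = 2 × 3 × 5 × 29
580 = 2^2 × 5 × 29
620 = 2^2 × 5 × 31
LCM(330, 870, 580, 620) = 2^2 × 3 × 5 × 11 × 29 × 31 = 593340.
Cycles for period 870: 593340 / 870 = 682.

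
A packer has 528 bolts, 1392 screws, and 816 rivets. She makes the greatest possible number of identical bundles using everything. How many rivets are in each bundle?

Number of bundles = gcd(528, 1392, 816).
528 = 2^4 × 3 × 11
1392 = 2^4 × 3 × 29
816 = 2^4 × 3 × 17
gcd(528, 1392, 816) = 2^4 × 3 = 48.
rivets per bundle = 816 / 48 = 17.

17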